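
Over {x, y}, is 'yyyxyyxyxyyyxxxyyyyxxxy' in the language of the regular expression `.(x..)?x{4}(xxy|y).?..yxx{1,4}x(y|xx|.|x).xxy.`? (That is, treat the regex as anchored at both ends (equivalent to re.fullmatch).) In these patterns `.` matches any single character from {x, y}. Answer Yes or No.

No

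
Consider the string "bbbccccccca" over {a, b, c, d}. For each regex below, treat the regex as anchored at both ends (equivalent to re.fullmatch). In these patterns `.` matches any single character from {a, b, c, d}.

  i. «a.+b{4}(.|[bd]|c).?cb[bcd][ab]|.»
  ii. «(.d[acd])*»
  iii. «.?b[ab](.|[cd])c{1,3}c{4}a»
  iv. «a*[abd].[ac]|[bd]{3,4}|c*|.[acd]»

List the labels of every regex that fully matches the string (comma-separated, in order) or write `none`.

i → no match
ii → no match
iii → match
iv → no match

iii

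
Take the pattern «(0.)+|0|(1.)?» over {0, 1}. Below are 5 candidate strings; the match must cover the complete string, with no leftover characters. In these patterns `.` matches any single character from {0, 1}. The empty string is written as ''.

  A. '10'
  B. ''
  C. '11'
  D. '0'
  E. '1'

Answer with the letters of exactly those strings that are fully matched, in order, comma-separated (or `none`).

A → match
B → match
C → match
D → match
E → no match

A, B, C, D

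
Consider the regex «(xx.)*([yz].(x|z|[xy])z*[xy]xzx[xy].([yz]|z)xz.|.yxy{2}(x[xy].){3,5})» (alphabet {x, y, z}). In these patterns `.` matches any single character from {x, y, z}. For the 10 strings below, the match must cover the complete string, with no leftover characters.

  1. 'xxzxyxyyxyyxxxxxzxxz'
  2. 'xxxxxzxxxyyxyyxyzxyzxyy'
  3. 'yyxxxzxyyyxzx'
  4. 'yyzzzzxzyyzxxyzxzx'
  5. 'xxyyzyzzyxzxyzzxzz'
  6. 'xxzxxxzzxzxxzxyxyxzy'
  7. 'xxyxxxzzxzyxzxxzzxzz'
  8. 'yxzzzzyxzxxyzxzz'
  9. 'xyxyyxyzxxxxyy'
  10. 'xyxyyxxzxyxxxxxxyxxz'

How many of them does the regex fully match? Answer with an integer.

1 → match
2 → match
3 → match
4 → no match
5 → match
6 → match
7 → match
8 → match
9 → match
10 → match
Total matched: 9

9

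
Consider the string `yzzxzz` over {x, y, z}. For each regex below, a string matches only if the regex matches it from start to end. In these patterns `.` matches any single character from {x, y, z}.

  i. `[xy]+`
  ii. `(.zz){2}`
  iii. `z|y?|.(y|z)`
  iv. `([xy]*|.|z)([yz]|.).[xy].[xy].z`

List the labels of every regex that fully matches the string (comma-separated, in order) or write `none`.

ii

i → no match
ii → match
iii → no match
iv → no match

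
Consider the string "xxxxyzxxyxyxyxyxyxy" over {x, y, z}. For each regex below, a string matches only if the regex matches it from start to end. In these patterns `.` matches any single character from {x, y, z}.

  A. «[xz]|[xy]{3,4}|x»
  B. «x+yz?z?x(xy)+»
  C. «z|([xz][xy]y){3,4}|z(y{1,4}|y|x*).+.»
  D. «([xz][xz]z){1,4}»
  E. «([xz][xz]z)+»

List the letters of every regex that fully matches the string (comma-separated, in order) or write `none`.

B

A → no match
B → match
C → no match
D → no match — must end with "z"
E → no match — must end with "z"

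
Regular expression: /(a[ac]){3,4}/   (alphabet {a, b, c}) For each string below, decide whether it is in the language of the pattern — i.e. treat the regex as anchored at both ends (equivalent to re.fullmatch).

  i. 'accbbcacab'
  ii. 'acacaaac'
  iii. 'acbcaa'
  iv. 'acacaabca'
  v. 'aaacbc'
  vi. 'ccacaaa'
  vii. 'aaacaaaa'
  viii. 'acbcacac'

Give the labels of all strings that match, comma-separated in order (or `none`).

ii, vii

i → no match
ii → match
iii → no match
iv → no match
v → no match
vi → no match — must start with 'a'
vii → match
viii → no match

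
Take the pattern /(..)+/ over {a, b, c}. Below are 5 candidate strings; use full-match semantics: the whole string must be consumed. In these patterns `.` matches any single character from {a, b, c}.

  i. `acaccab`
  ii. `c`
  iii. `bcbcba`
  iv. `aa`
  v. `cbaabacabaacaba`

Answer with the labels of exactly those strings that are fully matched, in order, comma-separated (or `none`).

i → no match
ii → no match
iii → match
iv → match
v → no match

iii, iv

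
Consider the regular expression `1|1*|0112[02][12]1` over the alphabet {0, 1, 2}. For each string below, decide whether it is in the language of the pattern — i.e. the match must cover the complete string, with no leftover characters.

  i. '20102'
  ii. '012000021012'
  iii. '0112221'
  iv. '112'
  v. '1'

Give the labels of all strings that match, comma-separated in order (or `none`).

i → no match
ii → no match
iii → match
iv → no match
v → match

iii, v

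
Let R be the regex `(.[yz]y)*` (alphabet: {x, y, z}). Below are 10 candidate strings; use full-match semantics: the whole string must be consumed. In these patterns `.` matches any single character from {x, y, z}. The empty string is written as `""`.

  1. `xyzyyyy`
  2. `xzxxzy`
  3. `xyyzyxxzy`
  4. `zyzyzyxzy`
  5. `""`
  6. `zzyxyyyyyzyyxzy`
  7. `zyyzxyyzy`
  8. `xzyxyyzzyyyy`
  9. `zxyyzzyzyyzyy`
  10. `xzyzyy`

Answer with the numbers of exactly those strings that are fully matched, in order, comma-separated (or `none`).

5, 6, 8, 10

1. `xyzyyyy` → no match
2. `xzxxzy` → no match
3. `xyyzyxxzy` → no match
4. `zyzyzyxzy` → no match
5. `""` → match
6 → match
7. `zyyzxyyzy` → no match
8. `xzyxyyzzyyyy` → match
9 → no match
10. `xzyzyy` → match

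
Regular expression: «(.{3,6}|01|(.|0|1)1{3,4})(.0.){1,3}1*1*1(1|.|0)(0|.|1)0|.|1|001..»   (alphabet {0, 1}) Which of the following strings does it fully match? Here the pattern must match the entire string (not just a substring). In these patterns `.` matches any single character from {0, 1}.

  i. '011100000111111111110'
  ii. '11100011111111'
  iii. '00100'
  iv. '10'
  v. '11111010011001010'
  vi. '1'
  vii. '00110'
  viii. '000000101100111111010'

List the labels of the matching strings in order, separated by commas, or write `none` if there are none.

i, iii, v, vi, vii, viii

i → match
ii → no match
iii → match
iv → no match
v → match
vi → match
vii → match
viii → match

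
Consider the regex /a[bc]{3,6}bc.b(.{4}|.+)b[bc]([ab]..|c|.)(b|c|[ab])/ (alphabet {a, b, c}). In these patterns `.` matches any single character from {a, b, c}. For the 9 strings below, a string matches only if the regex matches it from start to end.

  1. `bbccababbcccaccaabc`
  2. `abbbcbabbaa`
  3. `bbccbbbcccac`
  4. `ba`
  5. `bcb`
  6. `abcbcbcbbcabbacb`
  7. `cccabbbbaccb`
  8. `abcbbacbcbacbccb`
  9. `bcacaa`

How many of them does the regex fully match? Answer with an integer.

1 → no match — must start with `a`
2 → no match
3 → no match — must start with `a`
4 → no match — must start with `a`
5 → no match — must start with `a`
6 → no match
7 → no match — must start with `a`
8 → no match
9 → no match — must start with `a`
Total matched: 0

0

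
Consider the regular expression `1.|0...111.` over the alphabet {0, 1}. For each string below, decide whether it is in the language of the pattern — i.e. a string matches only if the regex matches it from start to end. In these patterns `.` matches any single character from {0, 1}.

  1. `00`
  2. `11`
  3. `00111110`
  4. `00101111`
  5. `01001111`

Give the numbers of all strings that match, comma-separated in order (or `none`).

2, 3, 4, 5

1. `00` → no match
2. `11` → match
3. `00111110` → match
4. `00101111` → match
5. `01001111` → match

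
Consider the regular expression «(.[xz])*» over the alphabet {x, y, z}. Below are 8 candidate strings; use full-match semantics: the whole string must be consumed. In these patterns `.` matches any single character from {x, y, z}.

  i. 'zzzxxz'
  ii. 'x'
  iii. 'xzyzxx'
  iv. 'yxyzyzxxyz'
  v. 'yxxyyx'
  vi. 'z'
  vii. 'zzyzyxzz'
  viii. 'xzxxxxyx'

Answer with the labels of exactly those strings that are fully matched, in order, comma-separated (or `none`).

i, iii, iv, vii, viii

i → match
ii → no match
iii → match
iv → match
v → no match
vi → no match
vii → match
viii → match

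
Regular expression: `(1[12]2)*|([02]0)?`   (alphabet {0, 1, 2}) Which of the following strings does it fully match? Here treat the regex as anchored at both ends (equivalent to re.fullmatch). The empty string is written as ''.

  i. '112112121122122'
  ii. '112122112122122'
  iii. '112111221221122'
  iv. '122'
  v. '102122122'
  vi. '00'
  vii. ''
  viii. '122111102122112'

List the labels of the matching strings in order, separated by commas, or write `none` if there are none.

i → no match
ii → match
iii → no match
iv → match
v → no match
vi → match
vii → match
viii → no match

ii, iv, vi, vii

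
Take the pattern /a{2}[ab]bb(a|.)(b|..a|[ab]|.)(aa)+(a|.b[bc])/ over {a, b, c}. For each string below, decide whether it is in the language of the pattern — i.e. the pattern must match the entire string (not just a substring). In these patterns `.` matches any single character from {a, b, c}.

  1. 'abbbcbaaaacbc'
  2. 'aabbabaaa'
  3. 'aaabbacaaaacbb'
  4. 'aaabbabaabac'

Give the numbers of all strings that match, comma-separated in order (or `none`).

3

1 → no match
2 → no match
3 → match
4 → no match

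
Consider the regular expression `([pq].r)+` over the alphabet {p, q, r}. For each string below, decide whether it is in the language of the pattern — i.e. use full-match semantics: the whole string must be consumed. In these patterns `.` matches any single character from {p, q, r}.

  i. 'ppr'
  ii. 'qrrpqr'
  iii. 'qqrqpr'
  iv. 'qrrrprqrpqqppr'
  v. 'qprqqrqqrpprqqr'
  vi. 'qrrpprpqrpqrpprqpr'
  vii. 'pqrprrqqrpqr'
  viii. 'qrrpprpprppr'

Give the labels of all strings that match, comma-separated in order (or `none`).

i, ii, iii, v, vi, vii, viii

i → match
ii → match
iii → match
iv → no match
v → match
vi → match
vii → match
viii → match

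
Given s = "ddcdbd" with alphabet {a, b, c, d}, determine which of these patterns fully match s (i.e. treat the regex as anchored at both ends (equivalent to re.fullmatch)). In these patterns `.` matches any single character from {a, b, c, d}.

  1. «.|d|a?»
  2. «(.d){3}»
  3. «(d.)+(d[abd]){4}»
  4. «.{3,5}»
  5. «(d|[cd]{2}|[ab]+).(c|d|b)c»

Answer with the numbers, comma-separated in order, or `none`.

1 → no match
2 → match
3 → no match
4 → no match
5 → no match — must end with "c"

2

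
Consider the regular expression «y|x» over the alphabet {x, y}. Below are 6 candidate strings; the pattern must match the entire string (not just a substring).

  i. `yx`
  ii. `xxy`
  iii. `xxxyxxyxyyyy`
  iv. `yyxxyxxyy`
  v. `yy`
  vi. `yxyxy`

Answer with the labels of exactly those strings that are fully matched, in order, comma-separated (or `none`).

i → no match
ii → no match
iii → no match
iv → no match
v → no match
vi → no match

none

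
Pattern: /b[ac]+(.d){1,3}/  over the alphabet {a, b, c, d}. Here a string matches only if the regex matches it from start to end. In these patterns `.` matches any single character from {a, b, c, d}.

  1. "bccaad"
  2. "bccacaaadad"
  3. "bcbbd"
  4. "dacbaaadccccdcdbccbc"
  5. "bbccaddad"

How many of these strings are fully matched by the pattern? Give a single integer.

2

1 → match
2 → match
3 → no match
4 → no match — must start with "b"
5 → no match
Total matched: 2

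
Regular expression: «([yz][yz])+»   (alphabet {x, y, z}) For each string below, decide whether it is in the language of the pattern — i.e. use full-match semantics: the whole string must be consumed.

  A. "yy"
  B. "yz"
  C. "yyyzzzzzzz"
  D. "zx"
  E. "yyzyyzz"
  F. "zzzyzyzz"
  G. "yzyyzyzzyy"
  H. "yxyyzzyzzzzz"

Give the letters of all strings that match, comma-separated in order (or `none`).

A → match
B → match
C → match
D → no match
E → no match
F → match
G → match
H → no match

A, B, C, F, G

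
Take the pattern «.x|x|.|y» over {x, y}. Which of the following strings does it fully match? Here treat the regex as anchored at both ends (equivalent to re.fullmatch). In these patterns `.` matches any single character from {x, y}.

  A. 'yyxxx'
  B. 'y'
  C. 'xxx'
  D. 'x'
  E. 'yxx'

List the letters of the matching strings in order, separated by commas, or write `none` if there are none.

A → no match
B → match
C → no match
D → match
E → no match

B, D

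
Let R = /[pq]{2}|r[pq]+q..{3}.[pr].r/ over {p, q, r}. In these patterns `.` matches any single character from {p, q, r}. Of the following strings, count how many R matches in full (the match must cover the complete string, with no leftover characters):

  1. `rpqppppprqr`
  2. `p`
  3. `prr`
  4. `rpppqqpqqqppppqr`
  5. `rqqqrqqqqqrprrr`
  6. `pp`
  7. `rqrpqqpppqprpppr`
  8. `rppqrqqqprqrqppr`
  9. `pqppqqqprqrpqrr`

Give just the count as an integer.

1 → match
2 → no match
3 → no match
4 → match
5 → no match
6 → match
7 → no match
8 → no match
9 → no match
Total matched: 3

3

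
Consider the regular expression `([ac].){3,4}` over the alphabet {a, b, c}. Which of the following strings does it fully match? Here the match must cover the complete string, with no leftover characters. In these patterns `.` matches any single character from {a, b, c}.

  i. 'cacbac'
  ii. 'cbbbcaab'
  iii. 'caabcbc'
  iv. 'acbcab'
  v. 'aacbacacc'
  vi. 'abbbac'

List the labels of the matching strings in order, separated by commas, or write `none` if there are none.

i → match
ii → no match
iii → no match
iv → no match
v → no match
vi → no match

i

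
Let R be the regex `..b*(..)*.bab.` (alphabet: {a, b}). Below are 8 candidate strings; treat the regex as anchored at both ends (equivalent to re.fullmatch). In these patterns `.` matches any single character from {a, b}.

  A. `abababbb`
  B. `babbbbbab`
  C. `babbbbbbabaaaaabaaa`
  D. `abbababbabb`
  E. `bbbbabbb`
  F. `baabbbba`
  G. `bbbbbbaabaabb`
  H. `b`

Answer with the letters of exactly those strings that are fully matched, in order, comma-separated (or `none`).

A. `abababbb` → no match
B. `babbbbbab` → no match
C → no match
D. `abbababbabb` → match
E. `bbbbabbb` → no match
F. `baabbbba` → no match
G → no match
H. `b` → no match

D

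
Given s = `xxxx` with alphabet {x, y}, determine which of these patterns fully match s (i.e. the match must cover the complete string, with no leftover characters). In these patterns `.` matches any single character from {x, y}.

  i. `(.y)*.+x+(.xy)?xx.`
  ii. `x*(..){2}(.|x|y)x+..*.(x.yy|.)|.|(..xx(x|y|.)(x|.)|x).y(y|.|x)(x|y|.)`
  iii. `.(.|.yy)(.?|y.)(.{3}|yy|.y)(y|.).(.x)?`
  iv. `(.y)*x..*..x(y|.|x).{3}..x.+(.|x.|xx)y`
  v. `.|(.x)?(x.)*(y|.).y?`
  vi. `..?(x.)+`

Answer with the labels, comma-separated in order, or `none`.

i → no match
ii → no match
iii → no match
iv → no match — must end with `y`
v → match
vi → match

v, vi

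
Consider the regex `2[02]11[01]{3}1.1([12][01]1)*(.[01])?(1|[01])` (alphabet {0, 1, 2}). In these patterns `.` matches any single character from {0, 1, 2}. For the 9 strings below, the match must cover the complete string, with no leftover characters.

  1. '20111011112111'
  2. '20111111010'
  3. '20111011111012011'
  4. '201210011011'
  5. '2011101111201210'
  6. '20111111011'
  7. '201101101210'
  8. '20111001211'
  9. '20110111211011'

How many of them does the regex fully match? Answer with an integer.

1 → match
2. '20111111010' → match
3 → match
4. '201210011011' → no match
5 → match
6. '20111111011' → match
7. '201101101210' → no match
8. '20111001211' → match
9 → match
Total matched: 7

7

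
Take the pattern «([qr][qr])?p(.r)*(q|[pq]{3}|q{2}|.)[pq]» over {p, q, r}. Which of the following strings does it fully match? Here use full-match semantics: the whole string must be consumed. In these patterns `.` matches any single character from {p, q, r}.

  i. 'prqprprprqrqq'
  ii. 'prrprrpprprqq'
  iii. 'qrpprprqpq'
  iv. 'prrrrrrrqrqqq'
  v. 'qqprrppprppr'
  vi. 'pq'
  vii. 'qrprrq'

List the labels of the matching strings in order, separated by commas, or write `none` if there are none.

none

i → no match
ii → no match
iii → no match
iv → no match
v → no match
vi → no match
vii → no match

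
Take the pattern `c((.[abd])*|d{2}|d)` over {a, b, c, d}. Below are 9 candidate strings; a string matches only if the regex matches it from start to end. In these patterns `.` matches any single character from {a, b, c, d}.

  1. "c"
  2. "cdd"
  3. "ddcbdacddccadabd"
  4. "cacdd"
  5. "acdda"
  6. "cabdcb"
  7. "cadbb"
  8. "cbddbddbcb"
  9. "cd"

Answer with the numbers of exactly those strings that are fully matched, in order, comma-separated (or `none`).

1, 2, 7, 9

1 → match
2 → match
3 → no match — must start with "c"
4 → no match
5 → no match — must start with "c"
6 → no match
7 → match
8 → no match
9 → match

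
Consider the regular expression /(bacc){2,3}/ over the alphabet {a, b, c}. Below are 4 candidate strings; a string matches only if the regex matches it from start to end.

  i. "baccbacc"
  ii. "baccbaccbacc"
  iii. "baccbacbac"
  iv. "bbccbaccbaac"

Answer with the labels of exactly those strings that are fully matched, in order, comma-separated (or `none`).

i, ii

i → match
ii → match
iii → no match — must end with "bacc"
iv → no match — must start with "bacc"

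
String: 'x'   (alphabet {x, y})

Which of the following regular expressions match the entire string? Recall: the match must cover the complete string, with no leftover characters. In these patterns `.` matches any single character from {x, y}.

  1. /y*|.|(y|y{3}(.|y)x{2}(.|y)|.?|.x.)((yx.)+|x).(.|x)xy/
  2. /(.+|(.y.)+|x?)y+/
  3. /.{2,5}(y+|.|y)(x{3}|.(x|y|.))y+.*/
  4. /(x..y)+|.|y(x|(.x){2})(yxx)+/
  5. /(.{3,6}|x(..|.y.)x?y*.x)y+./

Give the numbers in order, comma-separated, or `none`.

1 → match
2 → no match — must end with 'y'
3 → no match
4 → match
5 → no match

1, 4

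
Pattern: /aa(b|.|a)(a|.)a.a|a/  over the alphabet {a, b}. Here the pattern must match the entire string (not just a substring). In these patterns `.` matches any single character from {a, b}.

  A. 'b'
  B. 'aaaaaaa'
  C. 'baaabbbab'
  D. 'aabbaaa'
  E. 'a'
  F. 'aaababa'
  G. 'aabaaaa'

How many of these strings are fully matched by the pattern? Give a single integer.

5

A. 'b' → no match — must end with 'a'
B. 'aaaaaaa' → match
C. 'baaabbbab' → no match — must end with 'a'
D. 'aabbaaa' → match
E. 'a' → match
F. 'aaababa' → match
G. 'aabaaaa' → match
Total matched: 5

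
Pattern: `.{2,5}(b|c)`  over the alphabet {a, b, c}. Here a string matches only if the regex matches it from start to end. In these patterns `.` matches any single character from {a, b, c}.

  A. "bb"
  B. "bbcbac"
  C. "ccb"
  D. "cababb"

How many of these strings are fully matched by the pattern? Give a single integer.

3

A. "bb" → no match
B. "bbcbac" → match
C. "ccb" → match
D. "cababb" → match
Total matched: 3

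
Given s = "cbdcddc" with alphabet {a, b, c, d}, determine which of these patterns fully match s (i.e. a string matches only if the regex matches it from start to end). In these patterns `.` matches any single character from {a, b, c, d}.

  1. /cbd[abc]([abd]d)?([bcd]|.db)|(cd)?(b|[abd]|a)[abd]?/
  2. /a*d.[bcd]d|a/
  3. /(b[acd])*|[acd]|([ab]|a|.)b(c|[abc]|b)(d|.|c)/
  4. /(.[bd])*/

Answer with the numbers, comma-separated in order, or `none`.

1

1 → match
2 → no match
3 → no match
4 → no match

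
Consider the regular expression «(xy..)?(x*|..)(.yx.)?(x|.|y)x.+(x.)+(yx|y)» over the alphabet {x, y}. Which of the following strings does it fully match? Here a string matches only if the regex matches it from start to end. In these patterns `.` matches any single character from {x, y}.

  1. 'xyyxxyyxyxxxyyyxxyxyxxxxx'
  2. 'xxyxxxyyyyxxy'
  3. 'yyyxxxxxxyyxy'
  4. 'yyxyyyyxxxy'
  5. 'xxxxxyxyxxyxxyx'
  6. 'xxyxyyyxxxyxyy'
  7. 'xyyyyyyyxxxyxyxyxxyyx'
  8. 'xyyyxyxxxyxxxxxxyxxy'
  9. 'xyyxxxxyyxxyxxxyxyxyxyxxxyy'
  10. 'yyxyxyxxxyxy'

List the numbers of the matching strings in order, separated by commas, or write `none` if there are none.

2, 5, 6, 8, 9

1 → no match
2 → match
3 → no match
4. 'yyxyyyyxxxy' → no match
5 → match
6 → match
7 → no match
8 → match
9 → match
10. 'yyxyxyxxxyxy' → no match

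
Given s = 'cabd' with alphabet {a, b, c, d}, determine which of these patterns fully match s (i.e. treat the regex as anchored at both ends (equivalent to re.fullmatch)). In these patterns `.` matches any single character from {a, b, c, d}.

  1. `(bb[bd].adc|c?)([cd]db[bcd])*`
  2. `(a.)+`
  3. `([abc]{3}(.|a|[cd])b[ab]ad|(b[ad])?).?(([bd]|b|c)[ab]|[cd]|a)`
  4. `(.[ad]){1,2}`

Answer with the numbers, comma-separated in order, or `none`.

1 → no match
2 → no match — must start with 'a'
3 → no match
4 → match

4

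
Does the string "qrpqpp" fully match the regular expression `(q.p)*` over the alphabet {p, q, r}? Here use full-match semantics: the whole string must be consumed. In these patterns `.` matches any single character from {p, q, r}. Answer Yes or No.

Yes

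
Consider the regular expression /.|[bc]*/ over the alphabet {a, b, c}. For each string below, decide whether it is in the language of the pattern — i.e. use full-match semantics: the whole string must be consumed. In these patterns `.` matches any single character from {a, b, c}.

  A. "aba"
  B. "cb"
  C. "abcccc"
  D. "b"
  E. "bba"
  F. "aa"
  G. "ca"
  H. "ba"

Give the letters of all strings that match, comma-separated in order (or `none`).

A. "aba" → no match
B. "cb" → match
C. "abcccc" → no match
D. "b" → match
E. "bba" → no match
F. "aa" → no match
G. "ca" → no match
H. "ba" → no match

B, D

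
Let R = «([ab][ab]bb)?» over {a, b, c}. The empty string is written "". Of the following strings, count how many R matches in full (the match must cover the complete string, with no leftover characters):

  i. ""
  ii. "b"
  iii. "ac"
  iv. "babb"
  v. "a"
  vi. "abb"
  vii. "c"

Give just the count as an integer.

i → match
ii → no match
iii → no match
iv → match
v → no match
vi → no match
vii → no match
Total matched: 2

2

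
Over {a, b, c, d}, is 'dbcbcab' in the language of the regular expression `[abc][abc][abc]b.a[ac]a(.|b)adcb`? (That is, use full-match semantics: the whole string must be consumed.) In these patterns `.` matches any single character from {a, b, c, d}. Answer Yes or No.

Every match must end with 'adcb', but 'dbcbcab' does not.

No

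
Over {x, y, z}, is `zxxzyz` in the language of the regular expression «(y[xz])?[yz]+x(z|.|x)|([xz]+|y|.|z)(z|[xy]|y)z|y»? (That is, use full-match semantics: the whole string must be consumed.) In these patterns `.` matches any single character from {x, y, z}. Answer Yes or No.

Yes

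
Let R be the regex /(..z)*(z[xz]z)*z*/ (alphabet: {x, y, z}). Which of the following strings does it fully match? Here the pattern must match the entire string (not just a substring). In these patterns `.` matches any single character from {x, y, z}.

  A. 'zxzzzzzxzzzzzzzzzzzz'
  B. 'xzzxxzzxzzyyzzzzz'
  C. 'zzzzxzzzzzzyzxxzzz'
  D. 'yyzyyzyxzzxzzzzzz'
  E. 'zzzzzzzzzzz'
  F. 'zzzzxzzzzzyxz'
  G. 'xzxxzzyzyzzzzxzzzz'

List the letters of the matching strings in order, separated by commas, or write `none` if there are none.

A, D, E

A → match
B → no match
C → no match
D → match
E. 'zzzzzzzzzzz' → match
F → no match
G → no match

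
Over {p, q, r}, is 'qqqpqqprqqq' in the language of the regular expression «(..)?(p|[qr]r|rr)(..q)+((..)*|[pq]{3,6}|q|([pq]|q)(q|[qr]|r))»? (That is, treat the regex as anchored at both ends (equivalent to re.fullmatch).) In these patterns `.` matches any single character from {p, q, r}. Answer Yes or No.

No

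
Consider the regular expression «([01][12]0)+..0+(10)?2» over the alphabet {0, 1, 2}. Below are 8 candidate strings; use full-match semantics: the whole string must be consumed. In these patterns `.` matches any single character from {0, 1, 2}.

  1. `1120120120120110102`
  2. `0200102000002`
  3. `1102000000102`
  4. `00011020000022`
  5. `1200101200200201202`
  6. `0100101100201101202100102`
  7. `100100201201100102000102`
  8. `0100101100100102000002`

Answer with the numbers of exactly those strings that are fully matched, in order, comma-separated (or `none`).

2, 3, 5, 6, 8

1 → no match
2 → match
3 → match
4 → no match
5 → match
6 → match
7 → no match
8 → match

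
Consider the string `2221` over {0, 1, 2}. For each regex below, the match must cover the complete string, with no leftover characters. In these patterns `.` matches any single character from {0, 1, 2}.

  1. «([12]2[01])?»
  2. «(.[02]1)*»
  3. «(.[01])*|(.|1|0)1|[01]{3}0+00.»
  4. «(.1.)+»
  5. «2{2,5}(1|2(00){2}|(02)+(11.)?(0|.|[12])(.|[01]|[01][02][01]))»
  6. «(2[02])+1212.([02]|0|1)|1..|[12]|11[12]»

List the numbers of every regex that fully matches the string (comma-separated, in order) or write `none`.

1 → no match
2 → no match
3 → no match
4 → no match
5 → match
6 → no match

5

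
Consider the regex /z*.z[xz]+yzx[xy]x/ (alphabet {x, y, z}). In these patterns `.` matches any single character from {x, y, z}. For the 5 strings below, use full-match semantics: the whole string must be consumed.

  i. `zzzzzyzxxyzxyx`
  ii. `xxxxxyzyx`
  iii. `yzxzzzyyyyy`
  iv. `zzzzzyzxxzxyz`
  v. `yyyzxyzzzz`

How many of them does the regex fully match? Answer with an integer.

1

i → match
ii → no match
iii → no match — must end with `x`
iv → no match — must end with `x`
v → no match — must end with `x`
Total matched: 1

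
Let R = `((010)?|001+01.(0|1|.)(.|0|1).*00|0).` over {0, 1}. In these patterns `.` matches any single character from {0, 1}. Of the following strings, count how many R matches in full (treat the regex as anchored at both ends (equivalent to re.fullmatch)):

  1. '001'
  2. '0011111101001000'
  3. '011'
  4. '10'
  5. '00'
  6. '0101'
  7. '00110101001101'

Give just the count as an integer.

1 → no match
2 → match
3 → no match
4 → no match
5 → match
6 → match
7 → no match
Total matched: 3

3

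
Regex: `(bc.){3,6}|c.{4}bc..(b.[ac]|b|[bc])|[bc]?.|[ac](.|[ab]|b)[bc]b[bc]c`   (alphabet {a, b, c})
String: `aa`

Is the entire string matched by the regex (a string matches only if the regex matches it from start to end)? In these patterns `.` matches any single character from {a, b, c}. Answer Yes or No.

No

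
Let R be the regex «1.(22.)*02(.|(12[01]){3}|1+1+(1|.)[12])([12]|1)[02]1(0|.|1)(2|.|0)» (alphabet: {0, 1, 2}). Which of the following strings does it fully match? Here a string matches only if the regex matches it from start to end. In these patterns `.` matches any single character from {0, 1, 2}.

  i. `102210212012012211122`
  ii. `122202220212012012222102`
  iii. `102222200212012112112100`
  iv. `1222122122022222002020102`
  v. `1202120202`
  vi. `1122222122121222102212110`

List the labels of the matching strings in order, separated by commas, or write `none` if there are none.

iii, iv

i → no match
ii → no match
iii → match
iv → match
v → no match
vi → no match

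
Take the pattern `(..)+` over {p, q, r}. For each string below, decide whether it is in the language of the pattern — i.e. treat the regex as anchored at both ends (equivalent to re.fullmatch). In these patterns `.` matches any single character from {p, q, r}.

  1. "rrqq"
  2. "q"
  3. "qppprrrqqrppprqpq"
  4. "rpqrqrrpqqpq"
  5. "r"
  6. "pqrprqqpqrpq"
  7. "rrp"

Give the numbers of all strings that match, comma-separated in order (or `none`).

1, 4, 6

1 → match
2 → no match
3 → no match
4 → match
5 → no match
6 → match
7 → no match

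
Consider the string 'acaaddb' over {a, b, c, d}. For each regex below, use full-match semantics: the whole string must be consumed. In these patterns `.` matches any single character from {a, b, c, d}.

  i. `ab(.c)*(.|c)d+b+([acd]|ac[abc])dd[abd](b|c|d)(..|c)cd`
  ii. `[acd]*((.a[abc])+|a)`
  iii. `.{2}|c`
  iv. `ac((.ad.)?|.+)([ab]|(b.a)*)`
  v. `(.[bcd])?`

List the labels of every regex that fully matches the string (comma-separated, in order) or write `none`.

iv

i → no match — must start with 'ab'
ii → no match
iii → no match
iv → match
v → no match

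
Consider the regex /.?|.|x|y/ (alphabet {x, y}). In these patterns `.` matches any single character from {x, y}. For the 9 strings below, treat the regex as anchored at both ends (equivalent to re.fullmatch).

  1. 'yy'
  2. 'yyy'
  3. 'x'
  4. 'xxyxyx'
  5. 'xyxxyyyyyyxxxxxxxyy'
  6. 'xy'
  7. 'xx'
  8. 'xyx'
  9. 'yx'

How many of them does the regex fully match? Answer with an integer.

1 → no match
2 → no match
3 → match
4 → no match
5 → no match
6 → no match
7 → no match
8 → no match
9 → no match
Total matched: 1

1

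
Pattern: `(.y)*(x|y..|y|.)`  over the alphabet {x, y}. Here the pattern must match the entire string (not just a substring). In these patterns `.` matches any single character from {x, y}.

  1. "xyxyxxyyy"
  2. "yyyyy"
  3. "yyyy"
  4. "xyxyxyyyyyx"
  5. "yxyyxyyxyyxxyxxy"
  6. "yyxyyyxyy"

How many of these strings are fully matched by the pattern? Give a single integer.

1 → no match
2 → match
3 → no match
4 → match
5 → no match
6 → match
Total matched: 3

3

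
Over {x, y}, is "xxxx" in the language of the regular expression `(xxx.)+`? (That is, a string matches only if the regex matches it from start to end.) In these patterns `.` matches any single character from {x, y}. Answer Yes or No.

Yes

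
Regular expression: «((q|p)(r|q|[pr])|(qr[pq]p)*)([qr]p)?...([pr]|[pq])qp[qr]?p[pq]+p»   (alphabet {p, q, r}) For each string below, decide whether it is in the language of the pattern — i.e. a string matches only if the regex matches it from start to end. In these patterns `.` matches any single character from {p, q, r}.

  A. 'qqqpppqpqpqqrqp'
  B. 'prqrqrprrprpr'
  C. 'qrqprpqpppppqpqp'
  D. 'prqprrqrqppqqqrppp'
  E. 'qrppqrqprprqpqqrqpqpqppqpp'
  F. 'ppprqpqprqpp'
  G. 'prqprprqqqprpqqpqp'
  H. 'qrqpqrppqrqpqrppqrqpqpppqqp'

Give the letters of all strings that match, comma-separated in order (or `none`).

A → no match
B → no match — must end with 'p'
C → match
D → no match
E → no match
F → no match
G → no match
H → match

C, H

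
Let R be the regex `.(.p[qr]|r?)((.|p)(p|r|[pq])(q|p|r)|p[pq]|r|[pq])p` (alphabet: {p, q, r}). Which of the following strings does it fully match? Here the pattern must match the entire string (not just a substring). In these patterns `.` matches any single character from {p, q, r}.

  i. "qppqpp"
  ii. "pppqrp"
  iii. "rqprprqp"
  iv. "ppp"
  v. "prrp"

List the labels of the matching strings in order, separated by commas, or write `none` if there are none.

i, ii, iii, iv, v

i → match
ii → match
iii → match
iv → match
v → match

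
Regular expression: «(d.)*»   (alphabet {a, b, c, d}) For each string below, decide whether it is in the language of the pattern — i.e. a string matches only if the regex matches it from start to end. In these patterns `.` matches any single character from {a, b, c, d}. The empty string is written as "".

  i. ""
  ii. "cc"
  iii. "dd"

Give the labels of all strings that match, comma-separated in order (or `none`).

i, iii

i → match
ii → no match
iii → match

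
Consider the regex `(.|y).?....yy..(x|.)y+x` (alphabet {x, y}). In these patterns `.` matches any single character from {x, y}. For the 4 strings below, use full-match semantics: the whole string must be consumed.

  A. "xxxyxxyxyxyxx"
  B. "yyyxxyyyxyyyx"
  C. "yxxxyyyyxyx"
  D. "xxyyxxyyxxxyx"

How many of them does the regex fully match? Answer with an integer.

2

A → no match — must end with "yx"
B → match
C → no match
D → match
Total matched: 2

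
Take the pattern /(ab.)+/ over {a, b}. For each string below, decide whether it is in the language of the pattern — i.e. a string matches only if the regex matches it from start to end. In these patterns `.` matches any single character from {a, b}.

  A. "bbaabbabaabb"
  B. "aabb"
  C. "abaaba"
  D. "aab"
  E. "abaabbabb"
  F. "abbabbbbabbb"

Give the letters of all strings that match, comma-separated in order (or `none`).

C, E

A → no match — must start with "ab"
B → no match — must start with "ab"
C → match
D → no match — must start with "ab"
E → match
F → no match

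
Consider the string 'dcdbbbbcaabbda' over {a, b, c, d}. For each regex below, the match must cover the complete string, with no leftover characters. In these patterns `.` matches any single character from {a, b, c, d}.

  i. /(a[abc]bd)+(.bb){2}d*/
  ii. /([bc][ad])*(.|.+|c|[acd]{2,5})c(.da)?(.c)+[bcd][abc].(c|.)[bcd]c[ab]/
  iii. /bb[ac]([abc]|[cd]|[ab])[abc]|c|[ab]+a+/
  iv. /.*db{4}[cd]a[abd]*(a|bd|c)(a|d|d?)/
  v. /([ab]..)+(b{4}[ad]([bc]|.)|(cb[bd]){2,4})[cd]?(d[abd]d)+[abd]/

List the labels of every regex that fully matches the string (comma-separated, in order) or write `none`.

i → no match — must start with 'a'
ii → no match
iii → no match
iv → match
v → no match

iv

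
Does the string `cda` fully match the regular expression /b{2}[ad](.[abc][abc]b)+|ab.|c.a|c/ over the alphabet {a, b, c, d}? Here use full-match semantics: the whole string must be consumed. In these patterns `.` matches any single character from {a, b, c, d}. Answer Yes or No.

Yes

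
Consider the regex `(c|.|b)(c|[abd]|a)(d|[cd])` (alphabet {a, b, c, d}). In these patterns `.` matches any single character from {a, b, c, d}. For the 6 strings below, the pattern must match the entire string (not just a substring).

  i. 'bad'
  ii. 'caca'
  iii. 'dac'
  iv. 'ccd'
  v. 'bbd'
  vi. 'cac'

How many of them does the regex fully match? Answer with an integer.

i → match
ii → no match
iii → match
iv → match
v → match
vi → match
Total matched: 5

5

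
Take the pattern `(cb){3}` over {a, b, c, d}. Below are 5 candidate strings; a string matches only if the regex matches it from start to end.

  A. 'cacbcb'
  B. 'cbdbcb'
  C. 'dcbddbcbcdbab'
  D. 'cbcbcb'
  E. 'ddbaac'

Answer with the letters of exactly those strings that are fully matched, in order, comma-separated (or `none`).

A → no match — must start with 'cb'
B → no match
C → no match — must start with 'cb'
D → match
E → no match — must start with 'cb'

D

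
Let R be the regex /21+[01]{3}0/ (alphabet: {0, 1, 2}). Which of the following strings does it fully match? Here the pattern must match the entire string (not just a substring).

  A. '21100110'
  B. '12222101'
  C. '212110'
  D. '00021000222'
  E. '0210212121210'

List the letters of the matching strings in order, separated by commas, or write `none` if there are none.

A. '21100110' → no match
B. '12222101' → no match — must start with '21'
C. '212110' → no match
D. '00021000222' → no match — must start with '21'
E → no match — must start with '21'

none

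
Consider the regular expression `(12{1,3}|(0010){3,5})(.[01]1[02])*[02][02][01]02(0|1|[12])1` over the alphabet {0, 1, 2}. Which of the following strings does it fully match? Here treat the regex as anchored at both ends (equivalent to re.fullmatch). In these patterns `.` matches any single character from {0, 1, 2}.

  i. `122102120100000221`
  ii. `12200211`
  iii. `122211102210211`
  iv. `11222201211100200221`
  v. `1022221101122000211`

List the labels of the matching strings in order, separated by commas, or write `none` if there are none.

i → no match
ii → no match
iii → match
iv → no match
v → no match

iii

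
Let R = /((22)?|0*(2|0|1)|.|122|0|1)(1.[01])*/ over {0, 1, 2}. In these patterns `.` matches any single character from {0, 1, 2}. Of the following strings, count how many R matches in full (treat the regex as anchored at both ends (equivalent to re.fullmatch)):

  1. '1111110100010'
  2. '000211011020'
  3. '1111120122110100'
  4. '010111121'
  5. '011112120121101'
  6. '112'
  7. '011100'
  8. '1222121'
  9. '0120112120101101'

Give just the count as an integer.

0

1 → no match
2 → no match
3 → no match
4 → no match
5 → no match
6 → no match
7 → no match
8 → no match
9 → no match
Total matched: 0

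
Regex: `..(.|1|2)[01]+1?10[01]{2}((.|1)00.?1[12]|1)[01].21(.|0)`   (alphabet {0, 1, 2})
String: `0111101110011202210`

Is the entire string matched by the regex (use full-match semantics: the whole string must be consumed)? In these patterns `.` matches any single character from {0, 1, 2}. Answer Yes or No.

Yes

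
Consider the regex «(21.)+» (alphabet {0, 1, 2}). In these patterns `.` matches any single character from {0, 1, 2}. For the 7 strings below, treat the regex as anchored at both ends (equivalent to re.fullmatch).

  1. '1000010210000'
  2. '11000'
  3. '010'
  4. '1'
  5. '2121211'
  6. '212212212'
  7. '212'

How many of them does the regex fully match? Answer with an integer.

2

1 → no match — must start with '21'
2. '11000' → no match — must start with '21'
3. '010' → no match — must start with '21'
4. '1' → no match — must start with '21'
5. '2121211' → no match
6. '212212212' → match
7. '212' → match
Total matched: 2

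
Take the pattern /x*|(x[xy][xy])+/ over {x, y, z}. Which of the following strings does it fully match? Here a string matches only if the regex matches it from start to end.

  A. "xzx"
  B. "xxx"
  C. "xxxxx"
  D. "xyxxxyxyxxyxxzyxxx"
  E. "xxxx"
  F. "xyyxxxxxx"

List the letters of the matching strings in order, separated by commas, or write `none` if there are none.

A → no match
B → match
C → match
D → no match
E → match
F → match

B, C, E, F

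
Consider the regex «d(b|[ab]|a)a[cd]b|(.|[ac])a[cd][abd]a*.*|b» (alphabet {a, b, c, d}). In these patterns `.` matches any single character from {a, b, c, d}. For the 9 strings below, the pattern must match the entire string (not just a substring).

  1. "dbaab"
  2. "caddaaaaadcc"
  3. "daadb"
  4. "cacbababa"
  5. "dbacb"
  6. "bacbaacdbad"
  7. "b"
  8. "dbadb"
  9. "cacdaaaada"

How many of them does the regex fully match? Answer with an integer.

1 → no match
2 → match
3 → match
4 → match
5 → match
6 → match
7 → match
8 → match
9 → match
Total matched: 8

8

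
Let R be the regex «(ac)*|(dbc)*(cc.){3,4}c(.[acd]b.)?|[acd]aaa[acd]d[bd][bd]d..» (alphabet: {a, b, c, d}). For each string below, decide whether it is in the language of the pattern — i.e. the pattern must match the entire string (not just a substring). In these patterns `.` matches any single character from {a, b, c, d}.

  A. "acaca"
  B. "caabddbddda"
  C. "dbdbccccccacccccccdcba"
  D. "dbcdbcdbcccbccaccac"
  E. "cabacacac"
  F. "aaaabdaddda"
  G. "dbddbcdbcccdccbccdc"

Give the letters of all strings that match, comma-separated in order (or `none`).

D

A → no match
B → no match
C → no match
D → match
E → no match
F → no match
G → no match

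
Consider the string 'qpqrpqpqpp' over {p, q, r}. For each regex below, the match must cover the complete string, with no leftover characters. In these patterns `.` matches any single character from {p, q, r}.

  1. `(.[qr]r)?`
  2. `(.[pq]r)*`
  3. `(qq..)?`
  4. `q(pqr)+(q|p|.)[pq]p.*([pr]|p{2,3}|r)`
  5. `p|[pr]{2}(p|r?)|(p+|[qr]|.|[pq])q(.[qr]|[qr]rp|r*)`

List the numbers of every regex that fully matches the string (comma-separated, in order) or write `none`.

4

1 → no match
2 → no match
3 → no match
4 → match
5 → no match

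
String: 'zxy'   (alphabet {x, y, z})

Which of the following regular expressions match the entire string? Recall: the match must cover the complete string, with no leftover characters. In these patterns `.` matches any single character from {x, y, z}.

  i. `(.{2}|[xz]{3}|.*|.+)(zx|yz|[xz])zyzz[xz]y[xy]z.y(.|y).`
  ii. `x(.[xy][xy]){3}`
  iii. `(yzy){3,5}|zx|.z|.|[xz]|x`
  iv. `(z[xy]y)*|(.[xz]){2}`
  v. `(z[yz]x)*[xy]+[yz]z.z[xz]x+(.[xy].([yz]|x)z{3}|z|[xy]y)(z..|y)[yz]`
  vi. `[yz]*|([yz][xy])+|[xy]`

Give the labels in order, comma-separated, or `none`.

iv

i → no match
ii → no match — must start with 'x'
iii → no match
iv → match
v → no match
vi → no match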